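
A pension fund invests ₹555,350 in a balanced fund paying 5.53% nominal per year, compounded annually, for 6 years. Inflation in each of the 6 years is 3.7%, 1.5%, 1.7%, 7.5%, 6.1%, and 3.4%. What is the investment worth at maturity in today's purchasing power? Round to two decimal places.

Nominal value at maturity: ₹555,350 × (1 + 5.53%)^6 ≈ ₹767,047.76.
Price-level factor over 6 years: 1.037 × 1.015 × 1.017 × 1.075 × 1.061 × 1.034 ≈ 1.2624382324.
Dividing the nominal maturity value by the price-level factor gives the value in today's money.

₹607,592.31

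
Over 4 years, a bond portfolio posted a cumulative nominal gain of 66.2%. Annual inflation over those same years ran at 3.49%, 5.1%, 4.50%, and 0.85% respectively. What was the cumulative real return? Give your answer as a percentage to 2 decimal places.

Cumulative inflation factor: 1.0349 × 1.051 × 1.0450 × 1.0085 ≈ 1.14629.
Nominal growth factor: 1.66200. Real growth factor = 1.66200 / 1.14629 ≈ 1.44990.
Total real return ≈ 44.9899%.

44.99%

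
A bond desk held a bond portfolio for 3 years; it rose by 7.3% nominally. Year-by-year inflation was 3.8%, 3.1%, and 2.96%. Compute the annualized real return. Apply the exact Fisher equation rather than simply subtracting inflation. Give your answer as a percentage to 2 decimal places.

Cumulative inflation factor: 1.038 × 1.031 × 1.0296 ≈ 1.10186.
Nominal growth factor: 1.07300. Real growth factor = 1.07300 / 1.10186 ≈ 0.97381.
Annualized: 0.97381^(1/3) − 1 ≈ -0.00881.

-0.88%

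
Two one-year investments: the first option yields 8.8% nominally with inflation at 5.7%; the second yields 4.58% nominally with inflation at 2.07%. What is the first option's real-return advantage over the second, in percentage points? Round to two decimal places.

0.47

The first option real return: 1.088/1.057 − 1 = 2.933%.
The second real return: 1.0458/1.0207 − 1 = 2.459%.
Difference: 2.933 − 2.459 = 0.474 pp.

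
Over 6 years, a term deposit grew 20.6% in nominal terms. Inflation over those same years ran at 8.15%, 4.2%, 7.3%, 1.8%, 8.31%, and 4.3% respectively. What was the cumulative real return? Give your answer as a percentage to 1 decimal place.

Cumulative inflation factor: 1.0815 × 1.042 × 1.073 × 1.018 × 1.0831 × 1.043 ≈ 1.39058.
Nominal growth factor: 1.20600. Real growth factor = 1.20600 / 1.39058 ≈ 0.86727.
Total real return ≈ -13.2733%.

-13.3%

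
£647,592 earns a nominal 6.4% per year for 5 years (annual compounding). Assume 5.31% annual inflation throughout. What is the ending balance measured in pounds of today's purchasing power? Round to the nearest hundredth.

Nominal value at maturity: £647,592 × (1 + 6.4%)^5 ≈ £883,099.45.
Price-level factor over 5 years: (1 + 5.31%)^5 ≈ 1.2952334861.
Dividing the nominal maturity value by the price-level factor gives the value in today's money.

£681,807.15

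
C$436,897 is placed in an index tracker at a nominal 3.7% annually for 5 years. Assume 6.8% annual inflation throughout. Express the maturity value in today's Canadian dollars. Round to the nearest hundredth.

Nominal value at maturity: C$436,897 × (1 + 3.7%)^5 ≈ C$523,929.49.
Price-level factor over 5 years: (1 + 6.8%)^5 ≈ 1.3894926808.
The maturity value deflated by that factor is the answer in today's purchasing power.

C$377,065.31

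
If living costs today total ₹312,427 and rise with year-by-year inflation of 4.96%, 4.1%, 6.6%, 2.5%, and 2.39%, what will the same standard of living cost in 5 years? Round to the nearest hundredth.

Cumulative price-level factor: 1.0496 × 1.041 × 1.066 × 1.025 × 1.0239 ≈ 1.2223995029.
Multiplying ₹312,427 by the price-level factor gives the future nominal sum.

₹381,910.61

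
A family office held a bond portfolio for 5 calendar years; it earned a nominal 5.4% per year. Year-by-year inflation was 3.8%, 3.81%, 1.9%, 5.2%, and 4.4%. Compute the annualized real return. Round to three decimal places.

Cumulative inflation factor: 1.038 × 1.0381 × 1.019 × 1.052 × 1.044 ≈ 1.20594.
Nominal growth factor: 1.30078. Real growth factor = 1.30078 / 1.20594 ≈ 1.07864.
Annualized: 1.07864^(1/5) − 1 ≈ 0.01526.

1.526%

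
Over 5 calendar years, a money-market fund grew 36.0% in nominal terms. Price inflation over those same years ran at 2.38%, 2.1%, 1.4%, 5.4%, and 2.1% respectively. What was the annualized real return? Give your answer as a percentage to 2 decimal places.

Cumulative inflation factor: 1.0238 × 1.021 × 1.014 × 1.054 × 1.021 ≈ 1.14063.
Nominal growth factor: 1.36000. Real growth factor = 1.36000 / 1.14063 ≈ 1.19232.
Annualized: 1.19232^(1/5) − 1 ≈ 0.03581.

3.58%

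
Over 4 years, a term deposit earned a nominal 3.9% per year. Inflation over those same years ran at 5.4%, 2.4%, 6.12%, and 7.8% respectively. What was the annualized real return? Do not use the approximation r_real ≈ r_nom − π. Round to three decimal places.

-1.434%

Cumulative inflation factor: 1.054 × 1.024 × 1.0612 × 1.078 ≈ 1.23469.
Nominal growth factor: 1.16537. Real growth factor = 1.16537 / 1.23469 ≈ 0.94386.
Annualized: 0.94386^(1/4) − 1 ≈ -0.01434.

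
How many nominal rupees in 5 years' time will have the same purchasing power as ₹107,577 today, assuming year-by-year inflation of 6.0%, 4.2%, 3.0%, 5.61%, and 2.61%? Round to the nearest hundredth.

Cumulative price-level factor: 1.060 × 1.042 × 1.030 × 1.0561 × 1.0261 ≈ 1.2328366570.
Multiplying ₹107,577 by the price-level factor gives the future nominal sum.

₹132,624.87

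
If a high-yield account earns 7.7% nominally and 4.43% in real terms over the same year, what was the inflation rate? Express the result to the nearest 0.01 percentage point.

3.13%

From (1+r_nom) = (1+r_real)(1+π), we get 1+π = (1 + 7.7%)/(1 + 4.43%) = 1.077/1.0443 ≈ 1.03131.
So π ≈ 3.1313%.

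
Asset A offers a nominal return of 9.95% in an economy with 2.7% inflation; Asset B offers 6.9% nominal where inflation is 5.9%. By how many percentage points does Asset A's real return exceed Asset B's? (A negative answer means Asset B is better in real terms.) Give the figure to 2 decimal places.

Asset A real return: 1.0995/1.027 − 1 = 7.059%.
Asset B real return: 1.069/1.059 − 1 = 0.944%.
Difference: 7.059 − 0.944 = 6.115 pp.

6.12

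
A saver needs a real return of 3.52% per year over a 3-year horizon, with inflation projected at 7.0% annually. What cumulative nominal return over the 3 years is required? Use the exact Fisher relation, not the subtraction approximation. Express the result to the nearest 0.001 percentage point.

35.901%

Required annual nominal rate: (1+3.52%)(1+7.0%) − 1 = 10.7664%.
Cumulative over 3 years: (1 + 0.107664)^3 − 1 ≈ 0.35901.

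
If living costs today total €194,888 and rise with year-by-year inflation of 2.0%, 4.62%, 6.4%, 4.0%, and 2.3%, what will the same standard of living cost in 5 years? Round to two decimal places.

€235,423.92

Cumulative price-level factor: 1.020 × 1.0462 × 1.064 × 1.040 × 1.023 ≈ 1.2079959783.
Multiplying €194,888 by the price-level factor gives the future nominal sum.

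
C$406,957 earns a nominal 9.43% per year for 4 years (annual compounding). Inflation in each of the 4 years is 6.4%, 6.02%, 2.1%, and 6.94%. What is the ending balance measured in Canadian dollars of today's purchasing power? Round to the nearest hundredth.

C$473,804.05

Nominal value at maturity: C$406,957 × (1 + 9.43%)^4 ≈ C$583,571.56.
Price-level factor over 4 years: 1.064 × 1.0602 × 1.021 × 1.0694 ≈ 1.2316727973.
Dividing the nominal maturity value by the price-level factor gives the value in today's money.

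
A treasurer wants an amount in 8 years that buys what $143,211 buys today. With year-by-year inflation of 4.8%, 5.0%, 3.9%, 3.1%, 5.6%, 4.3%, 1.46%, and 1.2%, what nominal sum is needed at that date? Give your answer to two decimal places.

$190,908.28

Cumulative price-level factor: 1.048 × 1.050 × 1.039 × 1.031 × 1.056 × 1.043 × 1.0146 × 1.012 ≈ 1.3330559930.
The nominal amount required is $143,211 scaled up by that factor.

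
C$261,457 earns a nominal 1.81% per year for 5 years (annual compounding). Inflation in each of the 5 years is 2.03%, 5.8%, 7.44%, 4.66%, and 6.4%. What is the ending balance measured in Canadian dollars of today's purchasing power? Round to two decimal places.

Nominal value at maturity: C$261,457 × (1 + 1.81%)^5 ≈ C$285,991.06.
Price-level factor over 5 years: 1.0203 × 1.058 × 1.0744 × 1.0466 × 1.064 ≈ 1.2915223092.
Dividing the nominal maturity value by the price-level factor gives the value in today's money.

C$221,437.18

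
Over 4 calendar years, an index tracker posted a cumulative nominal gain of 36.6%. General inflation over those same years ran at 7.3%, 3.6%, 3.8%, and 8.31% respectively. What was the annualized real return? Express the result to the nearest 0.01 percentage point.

Cumulative inflation factor: 1.073 × 1.036 × 1.038 × 1.0831 ≈ 1.24976.
Nominal growth factor: 1.36600. Real growth factor = 1.36600 / 1.24976 ≈ 1.09301.
Annualized: 1.09301^(1/4) − 1 ≈ 0.02248.

2.25%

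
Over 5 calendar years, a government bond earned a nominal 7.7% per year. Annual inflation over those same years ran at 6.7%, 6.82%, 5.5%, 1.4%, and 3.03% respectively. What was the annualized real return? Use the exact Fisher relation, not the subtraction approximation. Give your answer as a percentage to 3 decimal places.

Cumulative inflation factor: 1.067 × 1.0682 × 1.055 × 1.014 × 1.0303 ≈ 1.25624.
Nominal growth factor: 1.44903. Real growth factor = 1.44903 / 1.25624 ≈ 1.15347.
Annualized: 1.15347^(1/5) − 1 ≈ 0.02897.

2.897%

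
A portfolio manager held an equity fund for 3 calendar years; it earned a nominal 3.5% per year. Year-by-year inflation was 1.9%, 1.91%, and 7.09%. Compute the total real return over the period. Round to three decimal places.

-0.303%

Cumulative inflation factor: 1.019 × 1.0191 × 1.0709 ≈ 1.11209.
Nominal growth factor: 1.10872. Real growth factor = 1.10872 / 1.11209 ≈ 0.99697.
Total real return ≈ -0.3032%.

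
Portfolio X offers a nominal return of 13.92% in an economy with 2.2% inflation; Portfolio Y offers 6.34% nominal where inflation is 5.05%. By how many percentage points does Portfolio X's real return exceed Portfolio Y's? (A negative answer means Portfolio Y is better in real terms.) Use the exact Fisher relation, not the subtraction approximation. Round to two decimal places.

10.24

Portfolio X real return: 1.1392/1.022 − 1 = 11.468%.
Portfolio Y real return: 1.0634/1.0505 − 1 = 1.228%.
Difference: 11.468 − 1.228 = 10.240 pp.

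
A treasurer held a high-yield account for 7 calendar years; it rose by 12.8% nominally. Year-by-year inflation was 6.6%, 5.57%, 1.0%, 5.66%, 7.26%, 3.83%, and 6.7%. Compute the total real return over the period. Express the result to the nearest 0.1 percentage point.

-21.0%

Cumulative inflation factor: 1.066 × 1.0557 × 1.010 × 1.0566 × 1.0726 × 1.0383 × 1.067 ≈ 1.42710.
Nominal growth factor: 1.12800. Real growth factor = 1.12800 / 1.42710 ≈ 0.79041.
Total real return ≈ -20.9587%.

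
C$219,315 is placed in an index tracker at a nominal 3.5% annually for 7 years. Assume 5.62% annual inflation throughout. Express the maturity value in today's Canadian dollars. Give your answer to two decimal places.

Nominal value at maturity: C$219,315 × (1 + 3.5%)^7 ≈ C$279,029.93.
Price-level factor over 7 years: (1 + 5.62%)^7 ≈ 1.4663010382.
The maturity value deflated by that factor is the answer in today's purchasing power.

C$190,295.12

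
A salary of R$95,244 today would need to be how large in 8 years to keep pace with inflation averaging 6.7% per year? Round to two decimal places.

Cumulative price-level factor: (1+6.7%)^8 ≈ 1.6800234952.
The nominal amount required is R$95,244 scaled up by that factor.

R$160,012.16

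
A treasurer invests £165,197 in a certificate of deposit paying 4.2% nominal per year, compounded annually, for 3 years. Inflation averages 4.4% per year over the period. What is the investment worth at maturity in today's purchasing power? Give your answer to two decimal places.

£164,249.41

Nominal value at maturity: £165,197 × (1 + 4.2%)^3 ≈ £186,898.28.
Price-level factor over 3 years: (1 + 4.4%)^3 = 1.137893184.
Dividing the nominal maturity value by the price-level factor gives the value in today's money.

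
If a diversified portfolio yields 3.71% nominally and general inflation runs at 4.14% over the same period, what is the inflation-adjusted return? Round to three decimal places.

Real return via the Fisher equation: (1 + 3.71%)/(1 + 4.14%) − 1 = 1.0371/1.0414 − 1 ≈ -0.00413.

-0.413%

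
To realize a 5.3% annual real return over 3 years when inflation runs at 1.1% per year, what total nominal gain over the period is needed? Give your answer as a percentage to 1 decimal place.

Required annual nominal rate: (1+5.3%)(1+1.1%) − 1 = 6.4583%.
Cumulative over 3 years: (1 + 0.064583)^3 − 1 ≈ 0.20653.

20.7%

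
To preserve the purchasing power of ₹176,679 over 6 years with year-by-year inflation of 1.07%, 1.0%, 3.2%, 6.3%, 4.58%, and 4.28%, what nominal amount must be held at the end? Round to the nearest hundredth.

₹215,770.07

Cumulative price-level factor: 1.0107 × 1.010 × 1.032 × 1.063 × 1.0458 × 1.0428 ≈ 1.2212547370.
The nominal amount required is ₹176,679 scaled up by that factor.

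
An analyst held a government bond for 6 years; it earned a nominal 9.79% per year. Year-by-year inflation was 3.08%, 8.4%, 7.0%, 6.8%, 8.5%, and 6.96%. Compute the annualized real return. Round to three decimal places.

Cumulative inflation factor: 1.0308 × 1.084 × 1.070 × 1.068 × 1.085 × 1.0696 ≈ 1.48187.
Nominal growth factor: 1.75137. Real growth factor = 1.75137 / 1.48187 ≈ 1.18186.
Annualized: 1.18186^(1/6) − 1 ≈ 0.02824.

2.824%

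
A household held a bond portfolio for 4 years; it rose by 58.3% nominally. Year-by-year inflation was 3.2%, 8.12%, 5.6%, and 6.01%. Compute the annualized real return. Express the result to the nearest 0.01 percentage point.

6.10%

Cumulative inflation factor: 1.032 × 1.0812 × 1.056 × 1.0601 ≈ 1.24910.
Nominal growth factor: 1.58300. Real growth factor = 1.58300 / 1.24910 ≈ 1.26731.
Annualized: 1.26731^(1/4) − 1 ≈ 0.06101.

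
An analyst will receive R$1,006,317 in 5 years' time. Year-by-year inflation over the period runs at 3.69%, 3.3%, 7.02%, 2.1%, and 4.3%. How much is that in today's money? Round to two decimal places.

Price-level factor over 5 years: 1.0369 × 1.033 × 1.0702 × 1.021 × 1.043 ≈ 1.2207091310.
Purchasing power today: R$1,006,317 divided by that factor.

R$824,370.83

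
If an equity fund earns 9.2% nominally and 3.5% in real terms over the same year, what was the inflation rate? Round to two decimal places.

5.51%

From (1+r_nom) = (1+r_real)(1+π), we get 1+π = (1 + 9.2%)/(1 + 3.5%) = 1.092/1.035 ≈ 1.05507.
So π ≈ 5.5072%.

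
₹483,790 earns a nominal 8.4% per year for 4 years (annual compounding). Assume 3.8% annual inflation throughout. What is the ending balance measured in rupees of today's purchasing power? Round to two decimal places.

Nominal value at maturity: ₹483,790 × (1 + 8.4%)^4 ≈ ₹667,996.24.
Price-level factor over 4 years: (1 + 3.8%)^4 ≈ 1.1608855731.
Dividing the nominal maturity value by the price-level factor gives the value in today's money.

₹575,419.54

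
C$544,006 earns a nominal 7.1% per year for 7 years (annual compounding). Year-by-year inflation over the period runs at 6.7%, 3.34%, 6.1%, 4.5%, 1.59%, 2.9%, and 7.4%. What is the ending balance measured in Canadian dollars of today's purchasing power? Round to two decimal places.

Nominal value at maturity: C$544,006 × (1 + 7.1%)^7 ≈ C$879,285.65.
Price-level factor over 7 years: 1.067 × 1.0334 × 1.061 × 1.045 × 1.0159 × 1.029 × 1.074 ≈ 1.3725721019.
Dividing the nominal maturity value by the price-level factor gives the value in today's money.

C$640,611.63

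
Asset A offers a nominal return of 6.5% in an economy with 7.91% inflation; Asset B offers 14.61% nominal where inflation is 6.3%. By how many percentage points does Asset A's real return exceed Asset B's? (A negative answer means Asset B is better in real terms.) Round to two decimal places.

-9.12

Asset A real return: 1.065/1.0791 − 1 = -1.307%.
Asset B real return: 1.1461/1.063 − 1 = 7.817%.
Difference: -1.307 − 7.817 = -9.124 pp.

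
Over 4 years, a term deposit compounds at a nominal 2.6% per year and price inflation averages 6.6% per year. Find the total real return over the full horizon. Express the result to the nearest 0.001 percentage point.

-14.186%

The annual real rate is (1+2.6%)/(1+6.6%) − 1 = -3.7523%.
Compounded over 4 years: (1 + -0.037523)^4 − 1 ≈ -0.14186.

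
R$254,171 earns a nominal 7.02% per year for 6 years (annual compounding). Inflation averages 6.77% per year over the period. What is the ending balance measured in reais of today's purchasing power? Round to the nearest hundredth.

R$257,762.79

Nominal value at maturity: R$254,171 × (1 + 7.02%)^6 ≈ R$381,870.12.
Price-level factor over 6 years: (1 + 6.77%)^6 ≈ 1.4814788520.
The maturity value deflated by that factor is the answer in today's purchasing power.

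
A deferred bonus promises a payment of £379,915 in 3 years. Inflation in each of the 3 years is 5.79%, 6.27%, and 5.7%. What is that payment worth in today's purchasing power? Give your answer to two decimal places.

Price-level factor over 3 years: 1.0579 × 1.0627 × 1.057 ≈ 1.1883114588.
Purchasing power today: £379,915 divided by that factor.

£319,709.95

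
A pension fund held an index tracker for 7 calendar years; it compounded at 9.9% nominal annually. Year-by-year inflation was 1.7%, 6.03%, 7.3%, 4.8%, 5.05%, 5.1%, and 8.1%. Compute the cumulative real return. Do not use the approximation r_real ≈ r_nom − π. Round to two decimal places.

Cumulative inflation factor: 1.017 × 1.0603 × 1.073 × 1.048 × 1.0505 × 1.051 × 1.081 ≈ 1.44722.
Nominal growth factor: 1.93635. Real growth factor = 1.93635 / 1.44722 ≈ 1.33798.
Total real return ≈ 33.7977%.

33.80%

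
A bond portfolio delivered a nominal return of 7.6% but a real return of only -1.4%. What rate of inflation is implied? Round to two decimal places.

9.13%

From (1+r_nom) = (1+r_real)(1+π), we get 1+π = (1 + 7.6%)/(1 − 1.4%) = 1.076/0.986 ≈ 1.09128.
So π ≈ 9.1278%.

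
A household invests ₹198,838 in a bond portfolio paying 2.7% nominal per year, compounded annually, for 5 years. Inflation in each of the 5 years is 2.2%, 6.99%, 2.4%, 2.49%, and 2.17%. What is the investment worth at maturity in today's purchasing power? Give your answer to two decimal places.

₹193,754.89

Nominal value at maturity: ₹198,838 × (1 + 2.7%)^5 ≈ ₹227,170.33.
Price-level factor over 5 years: 1.022 × 1.0699 × 1.024 × 1.0249 × 1.0217 ≈ 1.1724624064.
Dividing the nominal maturity value by the price-level factor gives the value in today's money.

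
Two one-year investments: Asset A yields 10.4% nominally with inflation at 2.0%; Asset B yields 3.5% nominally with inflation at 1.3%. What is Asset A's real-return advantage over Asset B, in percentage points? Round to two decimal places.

Asset A real return: 1.104/1.020 − 1 = 8.235%.
Asset B real return: 1.035/1.013 − 1 = 2.172%.
Difference: 8.235 − 2.172 = 6.063 pp.

6.06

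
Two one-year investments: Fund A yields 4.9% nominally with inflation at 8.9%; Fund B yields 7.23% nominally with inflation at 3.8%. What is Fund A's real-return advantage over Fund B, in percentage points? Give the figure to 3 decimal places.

Fund A real return: 1.049/1.089 − 1 = -3.6731%.
Fund B real return: 1.0723/1.038 − 1 = 3.3044%.
Difference: -3.6731 − 3.3044 = -6.9775 pp.

-6.978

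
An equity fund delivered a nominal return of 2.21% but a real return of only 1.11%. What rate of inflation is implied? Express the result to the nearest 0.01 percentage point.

From (1+r_nom) = (1+r_real)(1+π), we get 1+π = (1 + 2.21%)/(1 + 1.11%) = 1.0221/1.0111 ≈ 1.01088.
So π ≈ 1.0879%.

1.09%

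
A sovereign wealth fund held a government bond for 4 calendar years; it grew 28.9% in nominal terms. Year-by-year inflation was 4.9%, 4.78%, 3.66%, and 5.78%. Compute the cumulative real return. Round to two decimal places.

Cumulative inflation factor: 1.049 × 1.0478 × 1.0366 × 1.0578 ≈ 1.20523.
Nominal growth factor: 1.28900. Real growth factor = 1.28900 / 1.20523 ≈ 1.06951.
Total real return ≈ 6.9509%.

6.95%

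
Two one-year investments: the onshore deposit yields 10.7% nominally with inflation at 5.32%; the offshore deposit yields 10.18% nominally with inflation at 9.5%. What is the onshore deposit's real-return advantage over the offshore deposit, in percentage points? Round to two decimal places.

The onshore deposit real return: 1.107/1.0532 − 1 = 5.108%.
The offshore deposit real return: 1.1018/1.095 − 1 = 0.621%.
Difference: 5.108 − 0.621 = 4.487 pp.

4.49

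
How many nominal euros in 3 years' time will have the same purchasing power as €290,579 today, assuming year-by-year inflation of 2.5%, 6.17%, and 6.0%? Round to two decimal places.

Cumulative price-level factor: 1.025 × 1.0617 × 1.060 = 1.15353705.
The nominal amount required is €290,579 scaled up by that factor.

€335,193.64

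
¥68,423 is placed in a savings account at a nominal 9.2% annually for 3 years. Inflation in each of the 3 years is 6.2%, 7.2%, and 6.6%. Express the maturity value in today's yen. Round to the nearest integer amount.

Nominal value at maturity: ¥68,423 × (1 + 9.2%)^3 ≈ ¥89,098.
Price-level factor over 3 years: 1.062 × 1.072 × 1.066 = 1.213602624.
Dividing the nominal maturity value by the price-level factor gives the value in today's money.

¥73,416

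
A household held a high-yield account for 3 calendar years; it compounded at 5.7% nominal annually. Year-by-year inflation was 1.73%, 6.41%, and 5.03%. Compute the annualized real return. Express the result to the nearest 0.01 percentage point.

1.27%

Cumulative inflation factor: 1.0173 × 1.0641 × 1.0503 ≈ 1.13696.
Nominal growth factor: 1.18093. Real growth factor = 1.18093 / 1.13696 ≈ 1.03868.
Annualized: 1.03868^(1/3) − 1 ≈ 0.01273.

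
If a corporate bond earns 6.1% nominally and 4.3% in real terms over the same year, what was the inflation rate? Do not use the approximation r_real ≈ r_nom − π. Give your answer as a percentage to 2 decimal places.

1.73%

From (1+r_nom) = (1+r_real)(1+π), we get 1+π = (1 + 6.1%)/(1 + 4.3%) = 1.061/1.043 ≈ 1.01726.
So π ≈ 1.7258%.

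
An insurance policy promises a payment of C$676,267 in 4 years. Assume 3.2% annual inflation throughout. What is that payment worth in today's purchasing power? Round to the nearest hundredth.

C$596,210.21

Price-level factor over 4 years: (1 + 3.2%)^4 ≈ 1.1342761206.
Purchasing power today: C$676,267 divided by that factor.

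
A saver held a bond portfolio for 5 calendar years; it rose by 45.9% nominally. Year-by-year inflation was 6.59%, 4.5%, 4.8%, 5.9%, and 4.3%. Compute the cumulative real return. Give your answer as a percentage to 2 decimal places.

13.16%

Cumulative inflation factor: 1.0659 × 1.045 × 1.048 × 1.059 × 1.043 ≈ 1.28936.
Nominal growth factor: 1.45900. Real growth factor = 1.45900 / 1.28936 ≈ 1.13157.
Total real return ≈ 13.1569%.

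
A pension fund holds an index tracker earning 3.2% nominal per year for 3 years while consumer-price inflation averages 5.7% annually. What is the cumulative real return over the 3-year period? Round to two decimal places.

The annual real rate is (1+3.2%)/(1+5.7%) − 1 = -2.3652%.
Compounded over 3 years: (1 + -0.023652)^3 − 1 ≈ -0.06929.

-6.93%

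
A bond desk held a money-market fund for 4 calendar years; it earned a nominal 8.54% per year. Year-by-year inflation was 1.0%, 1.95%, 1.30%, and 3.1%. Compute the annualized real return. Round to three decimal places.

Cumulative inflation factor: 1.010 × 1.0195 × 1.0130 × 1.031 ≈ 1.07542.
Nominal growth factor: 1.38790. Real growth factor = 1.38790 / 1.07542 ≈ 1.29057.
Annualized: 1.29057^(1/4) − 1 ≈ 0.06585.

6.585%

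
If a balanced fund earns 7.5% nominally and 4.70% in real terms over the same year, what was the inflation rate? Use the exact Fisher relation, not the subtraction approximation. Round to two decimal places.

2.67%

From (1+r_nom) = (1+r_real)(1+π), we get 1+π = (1 + 7.5%)/(1 + 4.70%) = 1.075/1.0470 ≈ 1.02674.
So π ≈ 2.6743%.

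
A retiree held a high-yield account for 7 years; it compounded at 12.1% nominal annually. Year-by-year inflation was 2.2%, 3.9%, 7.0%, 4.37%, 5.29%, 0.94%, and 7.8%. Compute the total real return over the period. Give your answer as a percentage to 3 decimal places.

Cumulative inflation factor: 1.022 × 1.039 × 1.070 × 1.0437 × 1.0529 × 1.0094 × 1.078 ≈ 1.35861.
Nominal growth factor: 2.22454. Real growth factor = 2.22454 / 1.35861 ≈ 1.63736.
Total real return ≈ 63.7360%.

63.736%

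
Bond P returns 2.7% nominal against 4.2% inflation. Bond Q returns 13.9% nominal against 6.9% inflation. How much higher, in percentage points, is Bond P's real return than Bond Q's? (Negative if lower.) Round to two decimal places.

Bond P real return: 1.027/1.042 − 1 = -1.440%.
Bond Q real return: 1.139/1.069 − 1 = 6.548%.
Difference: -1.440 − 6.548 = -7.988 pp.

-7.99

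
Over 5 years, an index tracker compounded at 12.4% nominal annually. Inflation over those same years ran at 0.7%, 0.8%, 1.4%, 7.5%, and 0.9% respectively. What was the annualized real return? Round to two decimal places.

9.95%

Cumulative inflation factor: 1.007 × 1.008 × 1.014 × 1.075 × 1.009 ≈ 1.11642.
Nominal growth factor: 1.79404. Real growth factor = 1.79404 / 1.11642 ≈ 1.60696.
Annualized: 1.60696^(1/5) − 1 ≈ 0.09951.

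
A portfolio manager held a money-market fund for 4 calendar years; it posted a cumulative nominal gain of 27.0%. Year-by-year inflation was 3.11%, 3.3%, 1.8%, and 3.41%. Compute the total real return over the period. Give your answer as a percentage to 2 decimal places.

13.26%

Cumulative inflation factor: 1.0311 × 1.033 × 1.018 × 1.0341 ≈ 1.12127.
Nominal growth factor: 1.27000. Real growth factor = 1.27000 / 1.12127 ≈ 1.13264.
Total real return ≈ 13.2641%.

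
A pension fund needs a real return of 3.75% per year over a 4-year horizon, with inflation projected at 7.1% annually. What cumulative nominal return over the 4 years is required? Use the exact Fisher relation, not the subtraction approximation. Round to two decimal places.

52.44%

Required annual nominal rate: (1+3.75%)(1+7.1%) − 1 = 11.11625%.
Cumulative over 4 years: (1 + 0.1111625)^4 − 1 ≈ 0.52444.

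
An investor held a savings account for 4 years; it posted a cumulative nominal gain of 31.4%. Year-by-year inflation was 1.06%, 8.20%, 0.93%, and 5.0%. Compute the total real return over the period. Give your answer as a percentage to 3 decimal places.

Cumulative inflation factor: 1.0106 × 1.0820 × 1.0093 × 1.050 ≈ 1.15882.
Nominal growth factor: 1.31400. Real growth factor = 1.31400 / 1.15882 ≈ 1.13391.
Total real return ≈ 13.3912%.

13.391%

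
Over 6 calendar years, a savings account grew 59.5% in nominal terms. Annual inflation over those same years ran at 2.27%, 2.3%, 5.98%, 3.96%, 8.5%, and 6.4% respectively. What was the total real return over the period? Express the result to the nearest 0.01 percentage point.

19.86%

Cumulative inflation factor: 1.0227 × 1.023 × 1.0598 × 1.0396 × 1.085 × 1.064 ≈ 1.33072.
Nominal growth factor: 1.59500. Real growth factor = 1.59500 / 1.33072 ≈ 1.19860.
Total real return ≈ 19.8603%.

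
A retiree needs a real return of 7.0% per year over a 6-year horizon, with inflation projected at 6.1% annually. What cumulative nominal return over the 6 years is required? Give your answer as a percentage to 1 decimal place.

Required annual nominal rate: (1+7.0%)(1+6.1%) − 1 = 13.527%.
Cumulative over 6 years: (1 + 0.13527)^6 − 1 ≈ 1.14089.

114.1%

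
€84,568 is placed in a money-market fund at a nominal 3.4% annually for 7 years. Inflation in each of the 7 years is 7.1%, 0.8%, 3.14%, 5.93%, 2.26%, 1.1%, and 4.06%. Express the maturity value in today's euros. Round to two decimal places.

€84,219.56

Nominal value at maturity: €84,568 × (1 + 3.4%)^7 ≈ €106,868.53.
Price-level factor over 7 years: 1.071 × 1.008 × 1.0314 × 1.0593 × 1.0226 × 1.011 × 1.0406 ≈ 1.2689276706.
Dividing the nominal maturity value by the price-level factor gives the value in today's money.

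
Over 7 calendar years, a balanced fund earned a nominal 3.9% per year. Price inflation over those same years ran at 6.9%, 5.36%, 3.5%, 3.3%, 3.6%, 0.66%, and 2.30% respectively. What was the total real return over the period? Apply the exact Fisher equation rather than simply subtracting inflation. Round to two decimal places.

Cumulative inflation factor: 1.069 × 1.0536 × 1.035 × 1.033 × 1.036 × 1.0066 × 1.0230 ≈ 1.28465.
Nominal growth factor: 1.30710. Real growth factor = 1.30710 / 1.28465 ≈ 1.01747.
Total real return ≈ 1.7472%.

1.75%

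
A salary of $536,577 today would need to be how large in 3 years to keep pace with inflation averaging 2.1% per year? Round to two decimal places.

$571,096.21

Cumulative price-level factor: (1+2.1%)^3 = 1.064332261.
The nominal amount required is $536,577 scaled up by that factor.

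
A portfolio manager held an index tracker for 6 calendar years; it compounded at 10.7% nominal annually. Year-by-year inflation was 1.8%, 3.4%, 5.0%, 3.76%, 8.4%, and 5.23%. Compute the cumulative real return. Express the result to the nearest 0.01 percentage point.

Cumulative inflation factor: 1.018 × 1.034 × 1.050 × 1.0376 × 1.084 × 1.0523 ≈ 1.30815.
Nominal growth factor: 1.84029. Real growth factor = 1.84029 / 1.30815 ≈ 1.40679.
Total real return ≈ 40.6790%.

40.68%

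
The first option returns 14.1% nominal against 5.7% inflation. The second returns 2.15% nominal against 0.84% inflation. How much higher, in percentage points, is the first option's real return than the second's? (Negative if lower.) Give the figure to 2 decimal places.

6.65

The first option real return: 1.141/1.057 − 1 = 7.947%.
The second real return: 1.0215/1.0084 − 1 = 1.299%.
Difference: 7.947 − 1.299 = 6.648 pp.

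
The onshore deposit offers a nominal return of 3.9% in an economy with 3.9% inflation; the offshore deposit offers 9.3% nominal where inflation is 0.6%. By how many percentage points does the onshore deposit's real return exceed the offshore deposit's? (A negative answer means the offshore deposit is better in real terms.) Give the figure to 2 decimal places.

The onshore deposit real return: 1.039/1.039 − 1 = 0.000%.
The offshore deposit real return: 1.093/1.006 − 1 = 8.648%.
Difference: 0.000 − 8.648 = -8.648 pp.

-8.65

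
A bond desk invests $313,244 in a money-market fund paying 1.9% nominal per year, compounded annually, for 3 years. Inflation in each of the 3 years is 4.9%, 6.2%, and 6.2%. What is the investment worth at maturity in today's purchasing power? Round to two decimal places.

Nominal value at maturity: $313,244 × (1 + 1.9%)^3 ≈ $331,440.30.
Price-level factor over 3 years: 1.049 × 1.062 × 1.062 = 1.183108356.
The maturity value deflated by that factor is the answer in today's purchasing power.

$280,143.66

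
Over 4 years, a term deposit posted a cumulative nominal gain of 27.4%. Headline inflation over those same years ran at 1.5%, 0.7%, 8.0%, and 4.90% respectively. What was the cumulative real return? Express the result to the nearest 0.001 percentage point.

Cumulative inflation factor: 1.015 × 1.007 × 1.080 × 1.0490 ≈ 1.15796.
Nominal growth factor: 1.27400. Real growth factor = 1.27400 / 1.15796 ≈ 1.10021.
Total real return ≈ 10.0208%.

10.021%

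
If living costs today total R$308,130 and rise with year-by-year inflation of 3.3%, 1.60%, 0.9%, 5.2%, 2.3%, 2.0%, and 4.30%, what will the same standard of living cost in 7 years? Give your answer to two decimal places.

Cumulative price-level factor: 1.033 × 1.0160 × 1.009 × 1.052 × 1.023 × 1.020 × 1.0430 ≈ 1.2124422154.
The nominal amount required is R$308,130 scaled up by that factor.

R$373,589.82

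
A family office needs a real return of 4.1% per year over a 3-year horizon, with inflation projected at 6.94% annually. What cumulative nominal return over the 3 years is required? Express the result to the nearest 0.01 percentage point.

37.97%

Required annual nominal rate: (1+4.1%)(1+6.94%) − 1 = 11.32454%.
Cumulative over 3 years: (1 + 0.1132454)^3 − 1 ≈ 0.37966.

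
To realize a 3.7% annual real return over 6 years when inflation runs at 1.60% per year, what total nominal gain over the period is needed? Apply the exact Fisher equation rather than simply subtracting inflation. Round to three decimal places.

Required annual nominal rate: (1+3.7%)(1+1.60%) − 1 = 5.3592%.
Cumulative over 6 years: (1 + 0.053592)^6 − 1 ≈ 0.36784.

36.784%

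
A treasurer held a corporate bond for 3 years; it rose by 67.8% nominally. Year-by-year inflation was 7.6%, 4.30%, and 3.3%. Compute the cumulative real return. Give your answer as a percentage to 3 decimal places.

44.742%

Cumulative inflation factor: 1.076 × 1.0430 × 1.033 ≈ 1.15930.
Nominal growth factor: 1.67800. Real growth factor = 1.67800 / 1.15930 ≈ 1.44742.
Total real return ≈ 44.7422%.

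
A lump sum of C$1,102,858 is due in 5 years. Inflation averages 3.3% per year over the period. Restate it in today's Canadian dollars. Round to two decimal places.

C$937,600.85

Price-level factor over 5 years: (1 + 3.3%)^5 ≈ 1.1762553387.
Purchasing power today: C$1,102,858 divided by that factor.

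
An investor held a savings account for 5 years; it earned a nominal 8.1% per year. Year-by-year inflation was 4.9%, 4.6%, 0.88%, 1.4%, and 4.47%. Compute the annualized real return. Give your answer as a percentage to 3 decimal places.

4.712%

Cumulative inflation factor: 1.049 × 1.046 × 1.0088 × 1.014 × 1.0447 ≈ 1.17258.
Nominal growth factor: 1.47614. Real growth factor = 1.47614 / 1.17258 ≈ 1.25889.
Annualized: 1.25889^(1/5) − 1 ≈ 0.04712.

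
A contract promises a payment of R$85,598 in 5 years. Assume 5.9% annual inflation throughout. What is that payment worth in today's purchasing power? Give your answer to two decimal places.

R$64,266.38

Price-level factor over 5 years: (1 + 5.9%)^5 ≈ 1.3319250917.
Purchasing power today: R$85,598 divided by that factor.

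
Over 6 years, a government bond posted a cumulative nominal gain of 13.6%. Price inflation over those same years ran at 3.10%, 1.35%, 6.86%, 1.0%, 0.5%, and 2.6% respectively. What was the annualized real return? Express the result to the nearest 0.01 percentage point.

-0.39%

Cumulative inflation factor: 1.0310 × 1.0135 × 1.0686 × 1.010 × 1.005 × 1.026 ≈ 1.16287.
Nominal growth factor: 1.13600. Real growth factor = 1.13600 / 1.16287 ≈ 0.97689.
Annualized: 0.97689^(1/6) − 1 ≈ -0.00389.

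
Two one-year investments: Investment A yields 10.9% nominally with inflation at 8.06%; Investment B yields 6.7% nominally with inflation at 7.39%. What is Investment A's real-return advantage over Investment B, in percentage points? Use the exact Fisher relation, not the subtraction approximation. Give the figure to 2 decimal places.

3.27

Investment A real return: 1.109/1.0806 − 1 = 2.628%.
Investment B real return: 1.067/1.0739 − 1 = -0.643%.
Difference: 2.628 − (-0.643) = 3.271 pp.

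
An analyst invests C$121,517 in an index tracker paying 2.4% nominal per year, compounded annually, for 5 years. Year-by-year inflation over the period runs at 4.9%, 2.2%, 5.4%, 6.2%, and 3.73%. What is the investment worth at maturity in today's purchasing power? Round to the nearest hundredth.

Nominal value at maturity: C$121,517 × (1 + 2.4%)^5 ≈ C$136,815.98.
Price-level factor over 5 years: 1.049 × 1.022 × 1.054 × 1.062 × 1.0373 ≈ 1.2447894232.
Dividing the nominal maturity value by the price-level factor gives the value in today's money.

C$109,910.94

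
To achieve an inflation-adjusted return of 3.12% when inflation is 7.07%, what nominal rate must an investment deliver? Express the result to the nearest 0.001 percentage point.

By the Fisher equation, 1 + r_nom = (1 + 3.12%)(1 + 7.07%) = 1.0312 × 1.0707 = 1.10410584.
So r_nom = 10.410584%.

10.411%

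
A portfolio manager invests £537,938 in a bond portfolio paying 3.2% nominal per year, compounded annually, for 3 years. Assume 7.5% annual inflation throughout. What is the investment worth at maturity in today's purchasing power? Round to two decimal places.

£475,933.11

Nominal value at maturity: £537,938 × (1 + 3.2%)^3 ≈ £591,250.22.
Price-level factor over 3 years: (1 + 7.5%)^3 = 1.242296875.
The maturity value deflated by that factor is the answer in today's purchasing power.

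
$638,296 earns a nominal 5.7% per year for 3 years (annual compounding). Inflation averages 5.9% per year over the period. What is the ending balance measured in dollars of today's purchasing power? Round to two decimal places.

$634,686.42

Nominal value at maturity: $638,296 × (1 + 5.7%)^3 ≈ $753,784.30.
Price-level factor over 3 years: (1 + 5.9%)^3 = 1.187648379.
The maturity value deflated by that factor is the answer in today's purchasing power.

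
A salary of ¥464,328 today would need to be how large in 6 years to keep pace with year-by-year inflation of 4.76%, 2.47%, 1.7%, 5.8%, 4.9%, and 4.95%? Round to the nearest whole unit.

¥590,448

Cumulative price-level factor: 1.0476 × 1.0247 × 1.017 × 1.058 × 1.049 × 1.0495 ≈ 1.2716183247.
The nominal amount required is ¥464,328 scaled up by that factor.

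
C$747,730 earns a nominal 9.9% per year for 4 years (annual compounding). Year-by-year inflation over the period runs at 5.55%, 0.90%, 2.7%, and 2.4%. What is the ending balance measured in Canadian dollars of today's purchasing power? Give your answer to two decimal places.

C$973,903.15

Nominal value at maturity: C$747,730 × (1 + 9.9%)^4 ≈ C$1,090,776.00.
Price-level factor over 4 years: 1.0555 × 1.0090 × 1.027 × 1.024 ≈ 1.1200045942.
Dividing the nominal maturity value by the price-level factor gives the value in today's money.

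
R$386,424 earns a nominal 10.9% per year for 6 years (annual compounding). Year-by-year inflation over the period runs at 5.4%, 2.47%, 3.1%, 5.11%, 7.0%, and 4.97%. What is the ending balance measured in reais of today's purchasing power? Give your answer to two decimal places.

Nominal value at maturity: R$386,424 × (1 + 10.9%)^6 ≈ R$718,874.98.
Price-level factor over 6 years: 1.054 × 1.0247 × 1.031 × 1.0511 × 1.070 × 1.0497 ≈ 1.3145860620.
The maturity value deflated by that factor is the answer in today's purchasing power.

R$546,845.13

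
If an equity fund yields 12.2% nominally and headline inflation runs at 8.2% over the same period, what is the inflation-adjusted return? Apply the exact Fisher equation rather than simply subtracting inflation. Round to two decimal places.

Real return via the Fisher equation: (1 + 12.2%)/(1 + 8.2%) − 1 = 1.122/1.082 − 1 ≈ 0.03697.

3.70%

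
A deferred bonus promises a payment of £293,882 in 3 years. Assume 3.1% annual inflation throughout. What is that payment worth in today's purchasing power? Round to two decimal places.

£268,161.85

Price-level factor over 3 years: (1 + 3.1%)^3 = 1.095912791.
Purchasing power today: £293,882 divided by that factor.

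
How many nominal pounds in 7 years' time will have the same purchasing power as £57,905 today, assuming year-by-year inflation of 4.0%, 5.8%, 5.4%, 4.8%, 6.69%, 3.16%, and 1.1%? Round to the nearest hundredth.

Cumulative price-level factor: 1.040 × 1.058 × 1.054 × 1.048 × 1.0669 × 1.0316 × 1.011 ≈ 1.3524060493.
Multiplying £57,905 by the price-level factor gives the future nominal sum.

£78,311.07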